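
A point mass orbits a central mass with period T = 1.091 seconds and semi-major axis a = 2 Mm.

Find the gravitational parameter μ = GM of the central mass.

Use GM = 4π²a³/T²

Convert to SI: a = 2 Mm = 2e+06 m.
GM = 4π² · a³ / T².
GM = 4π² · (2e+06)³ / (1.091)² m³/s² ≈ 2.653e+20 m³/s² = 2.653 × 10^20 m³/s².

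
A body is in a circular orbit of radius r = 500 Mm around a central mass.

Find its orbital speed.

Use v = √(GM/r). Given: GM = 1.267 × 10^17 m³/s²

Convert to SI: r = 500 Mm = 5e+08 m.
For a circular orbit, gravity supplies the centripetal force, so v = √(GM / r).
v = √(1.267e+17 / 5e+08) m/s ≈ 1.592e+04 m/s = 15.92 km/s.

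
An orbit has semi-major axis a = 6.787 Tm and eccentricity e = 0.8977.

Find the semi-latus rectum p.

Convert to SI: a = 6.787 Tm = 6.787e+12 m.
p = a (1 − e²).
p = 6.787e+12 · (1 − (0.8977)²) = 6.787e+12 · 0.194135 ≈ 1.318e+12 m = 1.318 Tm.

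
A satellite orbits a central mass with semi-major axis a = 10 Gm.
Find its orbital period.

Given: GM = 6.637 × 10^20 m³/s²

Convert to SI: a = 10 Gm = 1e+10 m.
Kepler's third law: T = 2π √(a³ / GM).
Substituting a = 1e+10 m and GM = 6.637e+20 m³/s²:
T = 2π √((1e+10)³ / 6.637e+20) s
T ≈ 2.439e+05 s = 2.823 days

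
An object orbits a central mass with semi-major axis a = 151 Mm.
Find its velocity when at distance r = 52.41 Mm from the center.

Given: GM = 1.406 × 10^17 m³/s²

Convert to SI: a = 151 Mm = 1.51e+08 m; r = 52.41 Mm = 5.241e+07 m.
Vis-viva: v = √(GM · (2/r − 1/a)).
2/r − 1/a = 2/5.241e+07 − 1/1.51e+08 = 3.15381e-08 m⁻¹.
v = √(1.406e+17 · 3.15381e-08) m/s ≈ 6.659e+04 m/s = 66.59 km/s.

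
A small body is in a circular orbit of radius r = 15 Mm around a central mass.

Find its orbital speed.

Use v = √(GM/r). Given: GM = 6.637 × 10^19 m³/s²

Convert to SI: r = 15 Mm = 1.5e+07 m.
For a circular orbit, gravity supplies the centripetal force, so v = √(GM / r).
v = √(6.637e+19 / 1.5e+07) m/s ≈ 2.103e+06 m/s = 2103 km/s.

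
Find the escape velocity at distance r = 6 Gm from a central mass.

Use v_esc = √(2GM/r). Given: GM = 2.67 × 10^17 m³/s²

Convert to SI: r = 6 Gm = 6e+09 m.
Escape velocity comes from setting total energy to zero: ½v² − GM/r = 0 ⇒ v_esc = √(2GM / r).
v_esc = √(2 · 2.67e+17 / 6e+09) m/s ≈ 9434 m/s = 9.434 km/s.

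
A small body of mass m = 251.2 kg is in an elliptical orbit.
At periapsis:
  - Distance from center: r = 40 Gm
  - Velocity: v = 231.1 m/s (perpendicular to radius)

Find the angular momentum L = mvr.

Convert to SI: r = 40 Gm = 4e+10 m.
Since v is perpendicular to r, L = m · v · r.
L = 251.2 · 231.1 · 4e+10 kg·m²/s ≈ 2.322e+15 kg·m²/s.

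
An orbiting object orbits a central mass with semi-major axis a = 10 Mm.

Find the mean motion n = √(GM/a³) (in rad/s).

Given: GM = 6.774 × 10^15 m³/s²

Convert to SI: a = 10 Mm = 1e+07 m.
n = √(GM / a³).
n = √(6.774e+15 / (1e+07)³) rad/s ≈ 0.002603 rad/s.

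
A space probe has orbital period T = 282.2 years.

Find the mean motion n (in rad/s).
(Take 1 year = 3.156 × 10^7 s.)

Convert to SI: T = 282.2 years = 8.90623e+09 s.
n = 2π / T.
n = 2π / 8.90623e+09 s ≈ 7.055e-10 rad/s.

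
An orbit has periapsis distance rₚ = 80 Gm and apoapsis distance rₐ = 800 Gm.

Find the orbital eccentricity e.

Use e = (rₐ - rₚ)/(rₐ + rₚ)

Convert to SI: rₚ = 80 Gm = 8e+10 m; rₐ = 800 Gm = 8e+11 m.
e = (rₐ − rₚ) / (rₐ + rₚ).
e = (8e+11 − 8e+10) / (8e+11 + 8e+10) = 7.2e+11 / 8.8e+11 ≈ 0.8182.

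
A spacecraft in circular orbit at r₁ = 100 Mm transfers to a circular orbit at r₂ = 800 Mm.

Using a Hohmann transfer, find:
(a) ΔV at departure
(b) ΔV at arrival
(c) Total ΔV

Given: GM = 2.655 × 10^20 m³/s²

Convert to SI: r₁ = 100 Mm = 1e+08 m; r₂ = 800 Mm = 8e+08 m.
Transfer semi-major axis: a_t = (r₁ + r₂)/2 = (1e+08 + 8e+08)/2 = 4.5e+08 m.
Circular speeds: v₁ = √(GM/r₁) = 1.62942e+06 m/s, v₂ = √(GM/r₂) = 576086 m/s.
Transfer speeds (vis-viva v² = GM(2/r − 1/a_t)): v₁ᵗ = 2.17256e+06 m/s, v₂ᵗ = 271570 m/s.
(a) ΔV₁ = |v₁ᵗ − v₁| ≈ 5.431e+05 m/s = 543.1 km/s.
(b) ΔV₂ = |v₂ − v₂ᵗ| ≈ 3.045e+05 m/s = 304.5 km/s.
(c) ΔV_total = ΔV₁ + ΔV₂ ≈ 8.477e+05 m/s = 847.7 km/s.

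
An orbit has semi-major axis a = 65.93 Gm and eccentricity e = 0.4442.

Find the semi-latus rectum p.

Convert to SI: a = 65.93 Gm = 6.593e+10 m.
p = a (1 − e²).
p = 6.593e+10 · (1 − (0.4442)²) = 6.593e+10 · 0.802686 ≈ 5.292e+10 m = 52.92 Gm.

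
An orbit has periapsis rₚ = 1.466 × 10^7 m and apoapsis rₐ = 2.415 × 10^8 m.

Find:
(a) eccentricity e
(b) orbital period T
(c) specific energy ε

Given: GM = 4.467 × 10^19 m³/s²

(a) e = (rₐ − rₚ)/(rₐ + rₚ) = (2.415e+08 − 1.466e+07)/(2.415e+08 + 1.466e+07) ≈ 0.8855
(b) With a = (rₚ + rₐ)/2 = 1.2808e+08 m, T = 2π √(a³/GM) = 2π √((1.2808e+08)³/4.467e+19) s ≈ 1363 s
(c) With a = (rₚ + rₐ)/2 = 1.2808e+08 m, ε = −GM/(2a) = −4.467e+19/(2 · 1.2808e+08) J/kg ≈ -1.744e+11 J/kg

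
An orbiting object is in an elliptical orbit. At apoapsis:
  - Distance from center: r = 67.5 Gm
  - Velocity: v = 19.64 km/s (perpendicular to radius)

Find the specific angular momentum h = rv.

Convert to SI: r = 67.5 Gm = 6.75e+10 m; v = 19.64 km/s = 19640 m/s.
With v perpendicular to r, h = r · v.
h = 6.75e+10 · 19640 m²/s ≈ 1.326e+15 m²/s.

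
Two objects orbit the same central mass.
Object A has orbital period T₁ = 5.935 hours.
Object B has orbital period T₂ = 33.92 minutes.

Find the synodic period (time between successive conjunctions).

Convert to SI: T₁ = 5.935 hours = 21366 s; T₂ = 33.92 minutes = 2035.2 s.
T_syn = |T₁ · T₂ / (T₁ − T₂)|.
T_syn = |21366 · 2035.2 / (21366 − 2035.2)| s ≈ 2249 s = 37.49 minutes.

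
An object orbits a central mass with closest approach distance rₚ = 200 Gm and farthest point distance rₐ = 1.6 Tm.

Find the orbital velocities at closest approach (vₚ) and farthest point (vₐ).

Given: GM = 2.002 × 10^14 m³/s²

Convert to SI: rₚ = 200 Gm = 2e+11 m; rₐ = 1.6 Tm = 1.6e+12 m.
Use the vis-viva equation v² = GM(2/r − 1/a) with a = (rₚ + rₐ)/2 = (2e+11 + 1.6e+12)/2 = 9e+11 m.
vₚ = √(GM · (2/rₚ − 1/a)) = √(2.002e+14 · (2/2e+11 − 1/9e+11)) m/s ≈ 42.18 m/s = 42.18 m/s.
vₐ = √(GM · (2/rₐ − 1/a)) = √(2.002e+14 · (2/1.6e+12 − 1/9e+11)) m/s ≈ 5.273 m/s = 5.273 m/s.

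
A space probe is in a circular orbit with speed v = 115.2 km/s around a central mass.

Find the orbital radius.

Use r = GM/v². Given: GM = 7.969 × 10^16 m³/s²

Convert to SI: v = 115.2 km/s = 115200 m/s.
For a circular orbit, v² = GM / r, so r = GM / v².
r = 7.969e+16 / (115200)² m ≈ 6.005e+06 m = 6.005 Mm.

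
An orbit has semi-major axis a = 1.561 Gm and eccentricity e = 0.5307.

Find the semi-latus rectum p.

Convert to SI: a = 1.561 Gm = 1.561e+09 m.
p = a (1 − e²).
p = 1.561e+09 · (1 − (0.5307)²) = 1.561e+09 · 0.718358 ≈ 1.121e+09 m = 1.121 Gm.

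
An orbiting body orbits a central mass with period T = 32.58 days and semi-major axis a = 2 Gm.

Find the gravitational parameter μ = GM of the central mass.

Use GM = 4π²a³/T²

Convert to SI: T = 32.58 days = 2.81491e+06 s; a = 2 Gm = 2e+09 m.
GM = 4π² · a³ / T².
GM = 4π² · (2e+09)³ / (2.81491e+06)² m³/s² ≈ 3.986e+16 m³/s² = 3.986 × 10^16 m³/s².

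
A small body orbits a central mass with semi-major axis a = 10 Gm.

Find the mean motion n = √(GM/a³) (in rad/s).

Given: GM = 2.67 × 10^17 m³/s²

Convert to SI: a = 10 Gm = 1e+10 m.
n = √(GM / a³).
n = √(2.67e+17 / (1e+10)³) rad/s ≈ 5.167e-07 rad/s.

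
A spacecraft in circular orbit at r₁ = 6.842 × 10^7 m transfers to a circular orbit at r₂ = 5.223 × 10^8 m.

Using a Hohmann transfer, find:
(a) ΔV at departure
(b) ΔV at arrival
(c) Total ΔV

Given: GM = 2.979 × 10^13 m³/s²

Transfer semi-major axis: a_t = (r₁ + r₂)/2 = (6.842e+07 + 5.223e+08)/2 = 2.9536e+08 m.
Circular speeds: v₁ = √(GM/r₁) = 659.848 m/s, v₂ = √(GM/r₂) = 238.822 m/s.
Transfer speeds (vis-viva v² = GM(2/r − 1/a_t)): v₁ᵗ = 877.461 m/s, v₂ᵗ = 114.945 m/s.
(a) ΔV₁ = |v₁ᵗ − v₁| ≈ 217.6 m/s = 217.6 m/s.
(b) ΔV₂ = |v₂ − v₂ᵗ| ≈ 123.9 m/s = 123.9 m/s.
(c) ΔV_total = ΔV₁ + ΔV₂ ≈ 341.5 m/s = 341.5 m/s.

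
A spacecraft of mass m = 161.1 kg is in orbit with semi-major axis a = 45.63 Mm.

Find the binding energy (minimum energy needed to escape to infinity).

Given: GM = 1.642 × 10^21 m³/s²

Convert to SI: a = 45.63 Mm = 4.563e+07 m.
Total orbital energy is E = −GMm/(2a); binding energy is E_bind = −E = GMm/(2a).
E_bind = 1.642e+21 · 161.1 / (2 · 4.563e+07) J ≈ 2.899e+15 J = 2.899 PJ.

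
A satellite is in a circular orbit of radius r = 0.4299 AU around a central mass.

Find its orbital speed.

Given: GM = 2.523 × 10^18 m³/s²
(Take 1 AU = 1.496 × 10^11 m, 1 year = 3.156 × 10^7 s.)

Convert to SI: r = 0.4299 AU = 6.4313e+10 m.
For a circular orbit, gravity supplies the centripetal force, so v = √(GM / r).
v = √(2.523e+18 / 6.4313e+10) m/s ≈ 6263 m/s = 1.321 AU/year.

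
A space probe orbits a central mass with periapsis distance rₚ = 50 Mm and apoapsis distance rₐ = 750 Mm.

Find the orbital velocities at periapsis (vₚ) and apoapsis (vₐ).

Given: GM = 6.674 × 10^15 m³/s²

Convert to SI: rₚ = 50 Mm = 5e+07 m; rₐ = 750 Mm = 7.5e+08 m.
Use the vis-viva equation v² = GM(2/r − 1/a) with a = (rₚ + rₐ)/2 = (5e+07 + 7.5e+08)/2 = 4e+08 m.
vₚ = √(GM · (2/rₚ − 1/a)) = √(6.674e+15 · (2/5e+07 − 1/4e+08)) m/s ≈ 1.582e+04 m/s = 15.82 km/s.
vₐ = √(GM · (2/rₐ − 1/a)) = √(6.674e+15 · (2/7.5e+08 − 1/4e+08)) m/s ≈ 1055 m/s = 1.055 km/s.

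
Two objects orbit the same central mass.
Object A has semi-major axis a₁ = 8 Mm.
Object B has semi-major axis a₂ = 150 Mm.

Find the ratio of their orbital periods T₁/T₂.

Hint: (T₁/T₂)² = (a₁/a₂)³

Convert to SI: a₁ = 8 Mm = 8e+06 m; a₂ = 150 Mm = 1.5e+08 m.
From Kepler's third law, (T₁/T₂)² = (a₁/a₂)³, so T₁/T₂ = (a₁/a₂)^(3/2).
a₁/a₂ = 8e+06 / 1.5e+08 = 0.0533333.
T₁/T₂ = (0.0533333)^(3/2) ≈ 0.01232.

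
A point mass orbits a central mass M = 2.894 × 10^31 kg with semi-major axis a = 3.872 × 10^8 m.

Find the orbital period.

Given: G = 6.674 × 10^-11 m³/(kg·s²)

GM = G · M = 6.674e-11 · 2.894e+31 = 1.93146e+21 m³/s².
Kepler's third law: T = 2π √(a³ / GM).
Substituting a = 3.872e+08 m and GM = 1.93146e+21 m³/s²:
T = 2π √((3.872e+08)³ / 1.93146e+21) s
T ≈ 1089 s = 18.15 minutes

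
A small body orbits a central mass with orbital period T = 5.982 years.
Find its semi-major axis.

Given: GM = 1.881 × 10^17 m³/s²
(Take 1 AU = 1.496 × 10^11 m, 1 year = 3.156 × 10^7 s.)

Convert to SI: T = 5.982 years = 1.88792e+08 s.
Invert Kepler's third law: a = (GM · T² / (4π²))^(1/3).
Substituting T = 1.88792e+08 s and GM = 1.881e+17 m³/s²:
a = (1.881e+17 · (1.88792e+08)² / (4π²))^(1/3) m
a ≈ 5.538e+10 m = 0.3702 AU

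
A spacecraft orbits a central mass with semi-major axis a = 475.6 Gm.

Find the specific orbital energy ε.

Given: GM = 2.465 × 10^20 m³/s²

Convert to SI: a = 475.6 Gm = 4.756e+11 m.
ε = −GM / (2a).
ε = −2.465e+20 / (2 · 4.756e+11) J/kg ≈ -2.591e+08 J/kg = -259.1 MJ/kg.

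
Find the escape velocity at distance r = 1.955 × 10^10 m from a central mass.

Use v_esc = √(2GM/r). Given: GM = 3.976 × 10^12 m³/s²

Escape velocity comes from setting total energy to zero: ½v² − GM/r = 0 ⇒ v_esc = √(2GM / r).
v_esc = √(2 · 3.976e+12 / 1.955e+10) m/s ≈ 20.17 m/s = 20.17 m/s.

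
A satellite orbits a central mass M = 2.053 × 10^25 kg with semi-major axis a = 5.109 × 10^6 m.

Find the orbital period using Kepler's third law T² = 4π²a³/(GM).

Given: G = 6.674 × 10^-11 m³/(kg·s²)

GM = G · M = 6.674e-11 · 2.053e+25 = 1.37017e+15 m³/s².
Kepler's third law: T = 2π √(a³ / GM).
Substituting a = 5.109e+06 m and GM = 1.37017e+15 m³/s²:
T = 2π √((5.109e+06)³ / 1.37017e+15) s
T ≈ 1960 s = 32.67 minutes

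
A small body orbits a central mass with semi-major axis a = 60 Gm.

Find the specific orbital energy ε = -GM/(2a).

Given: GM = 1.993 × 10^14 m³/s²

Convert to SI: a = 60 Gm = 6e+10 m.
ε = −GM / (2a).
ε = −1.993e+14 / (2 · 6e+10) J/kg ≈ -1661 J/kg = -1.661 kJ/kg.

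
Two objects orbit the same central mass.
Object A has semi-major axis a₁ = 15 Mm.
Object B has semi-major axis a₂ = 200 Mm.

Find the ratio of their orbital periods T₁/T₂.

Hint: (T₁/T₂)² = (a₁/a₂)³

Convert to SI: a₁ = 15 Mm = 1.5e+07 m; a₂ = 200 Mm = 2e+08 m.
From Kepler's third law, (T₁/T₂)² = (a₁/a₂)³, so T₁/T₂ = (a₁/a₂)^(3/2).
a₁/a₂ = 1.5e+07 / 2e+08 = 0.075.
T₁/T₂ = (0.075)^(3/2) ≈ 0.02054.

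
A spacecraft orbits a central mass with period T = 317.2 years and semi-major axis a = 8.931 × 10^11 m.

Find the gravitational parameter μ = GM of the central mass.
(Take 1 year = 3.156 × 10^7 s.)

Convert to SI: T = 317.2 years = 1.00108e+10 s.
GM = 4π² · a³ / T².
GM = 4π² · (8.931e+11)³ / (1.00108e+10)² m³/s² ≈ 2.806e+17 m³/s² = 2.806 × 10^17 m³/s².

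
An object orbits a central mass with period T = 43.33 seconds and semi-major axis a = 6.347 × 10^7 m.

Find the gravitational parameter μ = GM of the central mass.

GM = 4π² · a³ / T².
GM = 4π² · (6.347e+07)³ / (43.33)² m³/s² ≈ 5.376e+21 m³/s² = 5.376 × 10^21 m³/s².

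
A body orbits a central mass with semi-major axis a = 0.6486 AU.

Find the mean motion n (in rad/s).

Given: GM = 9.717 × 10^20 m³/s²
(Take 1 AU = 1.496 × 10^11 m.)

Convert to SI: a = 0.6486 AU = 9.70306e+10 m.
n = √(GM / a³).
n = √(9.717e+20 / (9.70306e+10)³) rad/s ≈ 1.031e-06 rad/s.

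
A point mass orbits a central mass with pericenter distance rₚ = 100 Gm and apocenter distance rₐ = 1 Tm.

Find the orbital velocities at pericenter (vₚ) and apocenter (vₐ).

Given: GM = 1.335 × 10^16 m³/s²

Convert to SI: rₚ = 100 Gm = 1e+11 m; rₐ = 1 Tm = 1e+12 m.
Use the vis-viva equation v² = GM(2/r − 1/a) with a = (rₚ + rₐ)/2 = (1e+11 + 1e+12)/2 = 5.5e+11 m.
vₚ = √(GM · (2/rₚ − 1/a)) = √(1.335e+16 · (2/1e+11 − 1/5.5e+11)) m/s ≈ 492.7 m/s = 492.7 m/s.
vₐ = √(GM · (2/rₐ − 1/a)) = √(1.335e+16 · (2/1e+12 − 1/5.5e+11)) m/s ≈ 49.27 m/s = 49.27 m/s.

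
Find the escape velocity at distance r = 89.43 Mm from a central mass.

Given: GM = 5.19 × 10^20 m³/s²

Convert to SI: r = 89.43 Mm = 8.943e+07 m.
Escape velocity comes from setting total energy to zero: ½v² − GM/r = 0 ⇒ v_esc = √(2GM / r).
v_esc = √(2 · 5.19e+20 / 8.943e+07) m/s ≈ 3.407e+06 m/s = 3407 km/s.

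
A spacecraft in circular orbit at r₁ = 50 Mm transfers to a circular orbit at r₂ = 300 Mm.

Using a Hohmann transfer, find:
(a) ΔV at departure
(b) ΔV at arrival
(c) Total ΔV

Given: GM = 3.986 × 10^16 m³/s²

Convert to SI: r₁ = 50 Mm = 5e+07 m; r₂ = 300 Mm = 3e+08 m.
Transfer semi-major axis: a_t = (r₁ + r₂)/2 = (5e+07 + 3e+08)/2 = 1.75e+08 m.
Circular speeds: v₁ = √(GM/r₁) = 28234.7 m/s, v₂ = √(GM/r₂) = 11526.8 m/s.
Transfer speeds (vis-viva v² = GM(2/r − 1/a_t)): v₁ᵗ = 36967.9 m/s, v₂ᵗ = 6161.32 m/s.
(a) ΔV₁ = |v₁ᵗ − v₁| ≈ 8733 m/s = 8.733 km/s.
(b) ΔV₂ = |v₂ − v₂ᵗ| ≈ 5365 m/s = 5.365 km/s.
(c) ΔV_total = ΔV₁ + ΔV₂ ≈ 1.41e+04 m/s = 14.1 km/s.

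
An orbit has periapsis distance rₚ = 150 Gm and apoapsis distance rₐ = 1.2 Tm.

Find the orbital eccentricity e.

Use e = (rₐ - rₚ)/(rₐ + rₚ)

Convert to SI: rₚ = 150 Gm = 1.5e+11 m; rₐ = 1.2 Tm = 1.2e+12 m.
e = (rₐ − rₚ) / (rₐ + rₚ).
e = (1.2e+12 − 1.5e+11) / (1.2e+12 + 1.5e+11) = 1.05e+12 / 1.35e+12 ≈ 0.7778.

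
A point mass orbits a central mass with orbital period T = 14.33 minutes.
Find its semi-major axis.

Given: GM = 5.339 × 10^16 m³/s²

Convert to SI: T = 14.33 minutes = 859.8 s.
Invert Kepler's third law: a = (GM · T² / (4π²))^(1/3).
Substituting T = 859.8 s and GM = 5.339e+16 m³/s²:
a = (5.339e+16 · (859.8)² / (4π²))^(1/3) m
a ≈ 9.999e+06 m = 9.999 Mm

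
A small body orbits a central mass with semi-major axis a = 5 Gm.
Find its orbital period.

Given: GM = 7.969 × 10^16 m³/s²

Convert to SI: a = 5 Gm = 5e+09 m.
Kepler's third law: T = 2π √(a³ / GM).
Substituting a = 5e+09 m and GM = 7.969e+16 m³/s²:
T = 2π √((5e+09)³ / 7.969e+16) s
T ≈ 7.869e+06 s = 91.08 days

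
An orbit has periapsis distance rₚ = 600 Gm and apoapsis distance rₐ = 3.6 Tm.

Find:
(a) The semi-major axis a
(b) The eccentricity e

Convert to SI: rₚ = 600 Gm = 6e+11 m; rₐ = 3.6 Tm = 3.6e+12 m.
(a) a = (rₚ + rₐ) / 2 = (6e+11 + 3.6e+12) / 2 ≈ 2.1e+12 m = 2.1 Tm.
(b) e = (rₐ − rₚ) / (rₐ + rₚ) = (3.6e+12 − 6e+11) / (3.6e+12 + 6e+11) ≈ 0.7143.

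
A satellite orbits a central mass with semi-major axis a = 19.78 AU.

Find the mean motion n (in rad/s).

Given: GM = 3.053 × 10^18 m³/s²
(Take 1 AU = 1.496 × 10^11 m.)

Convert to SI: a = 19.78 AU = 2.95909e+12 m.
n = √(GM / a³).
n = √(3.053e+18 / (2.95909e+12)³) rad/s ≈ 3.433e-10 rad/s.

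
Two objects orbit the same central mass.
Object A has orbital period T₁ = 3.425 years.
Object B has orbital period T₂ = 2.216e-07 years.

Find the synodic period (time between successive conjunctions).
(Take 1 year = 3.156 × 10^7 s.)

Convert to SI: T₁ = 3.425 years = 1.08093e+08 s; T₂ = 2.216e-07 years = 6.9937 s.
T_syn = |T₁ · T₂ / (T₁ − T₂)|.
T_syn = |1.08093e+08 · 6.9937 / (1.08093e+08 − 6.9937)| s ≈ 6.994 s = 2.216e-07 years.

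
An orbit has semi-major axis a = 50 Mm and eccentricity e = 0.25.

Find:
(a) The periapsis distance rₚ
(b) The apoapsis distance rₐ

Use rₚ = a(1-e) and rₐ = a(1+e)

Convert to SI: a = 50 Mm = 5e+07 m.
(a) rₚ = a(1 − e) = 5e+07 · (1 − 0.25) = 5e+07 · 0.75 ≈ 3.75e+07 m = 37.5 Mm.
(b) rₐ = a(1 + e) = 5e+07 · (1 + 0.25) = 5e+07 · 1.25 ≈ 6.25e+07 m = 62.5 Mm.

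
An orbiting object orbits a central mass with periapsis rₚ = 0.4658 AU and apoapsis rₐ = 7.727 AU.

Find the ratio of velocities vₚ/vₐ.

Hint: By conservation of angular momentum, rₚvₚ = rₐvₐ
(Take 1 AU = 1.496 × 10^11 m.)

Convert to SI: rₚ = 0.4658 AU = 6.96837e+10 m; rₐ = 7.727 AU = 1.15596e+12 m.
Conservation of angular momentum gives rₚvₚ = rₐvₐ, so vₚ/vₐ = rₐ/rₚ.
vₚ/vₐ = 1.15596e+12 / 6.96837e+10 ≈ 16.59.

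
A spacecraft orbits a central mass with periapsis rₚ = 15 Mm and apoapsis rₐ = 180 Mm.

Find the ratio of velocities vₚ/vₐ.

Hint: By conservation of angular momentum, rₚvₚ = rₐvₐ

Convert to SI: rₚ = 15 Mm = 1.5e+07 m; rₐ = 180 Mm = 1.8e+08 m.
Conservation of angular momentum gives rₚvₚ = rₐvₐ, so vₚ/vₐ = rₐ/rₚ.
vₚ/vₐ = 1.8e+08 / 1.5e+07 ≈ 12.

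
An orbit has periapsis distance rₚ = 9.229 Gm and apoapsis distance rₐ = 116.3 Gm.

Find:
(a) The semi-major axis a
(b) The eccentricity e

Convert to SI: rₚ = 9.229 Gm = 9.229e+09 m; rₐ = 116.3 Gm = 1.163e+11 m.
(a) a = (rₚ + rₐ) / 2 = (9.229e+09 + 1.163e+11) / 2 ≈ 6.276e+10 m = 62.76 Gm.
(b) e = (rₐ − rₚ) / (rₐ + rₚ) = (1.163e+11 − 9.229e+09) / (1.163e+11 + 9.229e+09) ≈ 0.853.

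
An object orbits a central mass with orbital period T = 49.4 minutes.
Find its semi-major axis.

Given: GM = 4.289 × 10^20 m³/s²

Convert to SI: T = 49.4 minutes = 2964 s.
Invert Kepler's third law: a = (GM · T² / (4π²))^(1/3).
Substituting T = 2964 s and GM = 4.289e+20 m³/s²:
a = (4.289e+20 · (2964)² / (4π²))^(1/3) m
a ≈ 4.57e+08 m = 4.57 × 10^8 m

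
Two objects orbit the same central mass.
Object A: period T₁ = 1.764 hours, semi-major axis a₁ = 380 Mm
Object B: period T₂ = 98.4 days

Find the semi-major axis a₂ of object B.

Convert to SI: T₁ = 1.764 hours = 6350.4 s; a₁ = 380 Mm = 3.8e+08 m; T₂ = 98.4 days = 8.50176e+06 s.
Kepler's third law: (T₁/T₂)² = (a₁/a₂)³ ⇒ a₂ = a₁ · (T₂/T₁)^(2/3).
T₂/T₁ = 8.50176e+06 / 6350.4 = 1338.78.
a₂ = 3.8e+08 · (1338.78)^(2/3) m ≈ 4.616e+10 m = 46.16 Gm.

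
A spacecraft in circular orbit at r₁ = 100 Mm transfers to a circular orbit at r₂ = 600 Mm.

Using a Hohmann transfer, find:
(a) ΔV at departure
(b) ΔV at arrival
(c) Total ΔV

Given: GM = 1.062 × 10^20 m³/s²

Convert to SI: r₁ = 100 Mm = 1e+08 m; r₂ = 600 Mm = 6e+08 m.
Transfer semi-major axis: a_t = (r₁ + r₂)/2 = (1e+08 + 6e+08)/2 = 3.5e+08 m.
Circular speeds: v₁ = √(GM/r₁) = 1.03053e+06 m/s, v₂ = √(GM/r₂) = 420714 m/s.
Transfer speeds (vis-viva v² = GM(2/r − 1/a_t)): v₁ᵗ = 1.34929e+06 m/s, v₂ᵗ = 224881 m/s.
(a) ΔV₁ = |v₁ᵗ − v₁| ≈ 3.188e+05 m/s = 318.8 km/s.
(b) ΔV₂ = |v₂ − v₂ᵗ| ≈ 1.958e+05 m/s = 195.8 km/s.
(c) ΔV_total = ΔV₁ + ΔV₂ ≈ 5.146e+05 m/s = 514.6 km/s.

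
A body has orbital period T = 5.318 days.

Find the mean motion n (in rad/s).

Convert to SI: T = 5.318 days = 459475 s.
n = 2π / T.
n = 2π / 459475 s ≈ 1.367e-05 rad/s.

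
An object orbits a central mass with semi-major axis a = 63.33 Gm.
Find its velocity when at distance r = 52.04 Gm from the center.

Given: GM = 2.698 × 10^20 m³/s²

Convert to SI: a = 63.33 Gm = 6.333e+10 m; r = 52.04 Gm = 5.204e+10 m.
Vis-viva: v = √(GM · (2/r − 1/a)).
2/r − 1/a = 2/5.204e+10 − 1/6.333e+10 = 2.26417e-11 m⁻¹.
v = √(2.698e+20 · 2.26417e-11) m/s ≈ 7.816e+04 m/s = 78.16 km/s.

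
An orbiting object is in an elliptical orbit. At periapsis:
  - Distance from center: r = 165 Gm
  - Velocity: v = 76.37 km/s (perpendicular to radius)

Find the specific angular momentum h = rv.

Convert to SI: r = 165 Gm = 1.65e+11 m; v = 76.37 km/s = 76370 m/s.
With v perpendicular to r, h = r · v.
h = 1.65e+11 · 76370 m²/s ≈ 1.26e+16 m²/s.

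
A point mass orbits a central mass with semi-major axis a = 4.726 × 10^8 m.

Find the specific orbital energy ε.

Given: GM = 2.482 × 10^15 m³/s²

ε = −GM / (2a).
ε = −2.482e+15 / (2 · 4.726e+08) J/kg ≈ -2.626e+06 J/kg = -2.626 MJ/kg.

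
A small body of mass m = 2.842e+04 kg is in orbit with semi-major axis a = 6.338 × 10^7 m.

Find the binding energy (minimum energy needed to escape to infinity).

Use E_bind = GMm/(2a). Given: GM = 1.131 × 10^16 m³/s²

Total orbital energy is E = −GMm/(2a); binding energy is E_bind = −E = GMm/(2a).
E_bind = 1.131e+16 · 2.842e+04 / (2 · 6.338e+07) J ≈ 2.536e+12 J = 2.536 TJ.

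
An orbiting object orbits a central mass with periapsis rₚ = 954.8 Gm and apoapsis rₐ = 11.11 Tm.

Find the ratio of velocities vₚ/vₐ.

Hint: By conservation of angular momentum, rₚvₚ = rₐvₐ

Convert to SI: rₚ = 954.8 Gm = 9.548e+11 m; rₐ = 11.11 Tm = 1.111e+13 m.
Conservation of angular momentum gives rₚvₚ = rₐvₐ, so vₚ/vₐ = rₐ/rₚ.
vₚ/vₐ = 1.111e+13 / 9.548e+11 ≈ 11.64.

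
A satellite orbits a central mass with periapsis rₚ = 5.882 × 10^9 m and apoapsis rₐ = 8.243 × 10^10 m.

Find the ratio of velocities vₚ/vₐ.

Conservation of angular momentum gives rₚvₚ = rₐvₐ, so vₚ/vₐ = rₐ/rₚ.
vₚ/vₐ = 8.243e+10 / 5.882e+09 ≈ 14.01.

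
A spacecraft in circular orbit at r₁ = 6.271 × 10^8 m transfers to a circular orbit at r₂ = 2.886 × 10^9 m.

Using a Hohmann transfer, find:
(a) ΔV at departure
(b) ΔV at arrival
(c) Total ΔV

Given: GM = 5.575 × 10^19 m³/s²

Transfer semi-major axis: a_t = (r₁ + r₂)/2 = (6.271e+08 + 2.886e+09)/2 = 1.75655e+09 m.
Circular speeds: v₁ = √(GM/r₁) = 298163 m/s, v₂ = √(GM/r₂) = 138987 m/s.
Transfer speeds (vis-viva v² = GM(2/r − 1/a_t)): v₁ᵗ = 382184 m/s, v₂ᵗ = 83044.8 m/s.
(a) ΔV₁ = |v₁ᵗ − v₁| ≈ 8.402e+04 m/s = 84.02 km/s.
(b) ΔV₂ = |v₂ − v₂ᵗ| ≈ 5.594e+04 m/s = 55.94 km/s.
(c) ΔV_total = ΔV₁ + ΔV₂ ≈ 1.4e+05 m/s = 140 km/s.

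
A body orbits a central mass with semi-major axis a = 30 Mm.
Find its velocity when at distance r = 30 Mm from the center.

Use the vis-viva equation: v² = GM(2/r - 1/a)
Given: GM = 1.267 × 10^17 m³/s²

Convert to SI: a = 30 Mm = 3e+07 m; r = 30 Mm = 3e+07 m.
Vis-viva: v = √(GM · (2/r − 1/a)).
2/r − 1/a = 2/3e+07 − 1/3e+07 = 3.33333e-08 m⁻¹.
v = √(1.267e+17 · 3.33333e-08) m/s ≈ 6.499e+04 m/s = 64.99 km/s.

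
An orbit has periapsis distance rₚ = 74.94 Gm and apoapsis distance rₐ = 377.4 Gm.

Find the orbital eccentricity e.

Convert to SI: rₚ = 74.94 Gm = 7.494e+10 m; rₐ = 377.4 Gm = 3.774e+11 m.
e = (rₐ − rₚ) / (rₐ + rₚ).
e = (3.774e+11 − 7.494e+10) / (3.774e+11 + 7.494e+10) = 3.0246e+11 / 4.5234e+11 ≈ 0.6687.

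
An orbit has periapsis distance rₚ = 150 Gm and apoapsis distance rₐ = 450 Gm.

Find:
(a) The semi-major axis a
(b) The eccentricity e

Convert to SI: rₚ = 150 Gm = 1.5e+11 m; rₐ = 450 Gm = 4.5e+11 m.
(a) a = (rₚ + rₐ) / 2 = (1.5e+11 + 4.5e+11) / 2 ≈ 3e+11 m = 300 Gm.
(b) e = (rₐ − rₚ) / (rₐ + rₚ) = (4.5e+11 − 1.5e+11) / (4.5e+11 + 1.5e+11) ≈ 0.5.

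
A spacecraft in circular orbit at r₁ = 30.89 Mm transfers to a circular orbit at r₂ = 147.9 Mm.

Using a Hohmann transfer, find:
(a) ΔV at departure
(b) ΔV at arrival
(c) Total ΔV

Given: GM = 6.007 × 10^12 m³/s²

Convert to SI: r₁ = 30.89 Mm = 3.089e+07 m; r₂ = 147.9 Mm = 1.479e+08 m.
Transfer semi-major axis: a_t = (r₁ + r₂)/2 = (3.089e+07 + 1.479e+08)/2 = 8.9395e+07 m.
Circular speeds: v₁ = √(GM/r₁) = 440.981 m/s, v₂ = √(GM/r₂) = 201.532 m/s.
Transfer speeds (vis-viva v² = GM(2/r − 1/a_t)): v₁ᵗ = 567.215 m/s, v₂ᵗ = 118.467 m/s.
(a) ΔV₁ = |v₁ᵗ − v₁| ≈ 126.2 m/s = 126.2 m/s.
(b) ΔV₂ = |v₂ − v₂ᵗ| ≈ 83.07 m/s = 83.07 m/s.
(c) ΔV_total = ΔV₁ + ΔV₂ ≈ 209.3 m/s = 209.3 m/s.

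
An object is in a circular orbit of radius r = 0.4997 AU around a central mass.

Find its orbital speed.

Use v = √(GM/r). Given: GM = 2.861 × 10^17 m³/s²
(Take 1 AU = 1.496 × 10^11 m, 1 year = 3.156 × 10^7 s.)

Convert to SI: r = 0.4997 AU = 7.47551e+10 m.
For a circular orbit, gravity supplies the centripetal force, so v = √(GM / r).
v = √(2.861e+17 / 7.47551e+10) m/s ≈ 1956 m/s = 0.4127 AU/year.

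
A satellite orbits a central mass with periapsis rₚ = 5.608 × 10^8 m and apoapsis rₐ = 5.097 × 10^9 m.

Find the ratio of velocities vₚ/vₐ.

Conservation of angular momentum gives rₚvₚ = rₐvₐ, so vₚ/vₐ = rₐ/rₚ.
vₚ/vₐ = 5.097e+09 / 5.608e+08 ≈ 9.089.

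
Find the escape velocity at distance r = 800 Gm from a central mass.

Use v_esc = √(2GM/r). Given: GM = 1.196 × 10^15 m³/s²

Convert to SI: r = 800 Gm = 8e+11 m.
Escape velocity comes from setting total energy to zero: ½v² − GM/r = 0 ⇒ v_esc = √(2GM / r).
v_esc = √(2 · 1.196e+15 / 8e+11) m/s ≈ 54.68 m/s = 54.68 m/s.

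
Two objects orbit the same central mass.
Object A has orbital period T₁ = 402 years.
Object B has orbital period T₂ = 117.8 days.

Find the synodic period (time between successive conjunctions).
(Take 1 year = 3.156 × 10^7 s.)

Convert to SI: T₁ = 402 years = 1.26871e+10 s; T₂ = 117.8 days = 1.01779e+07 s.
T_syn = |T₁ · T₂ / (T₁ − T₂)|.
T_syn = |1.26871e+10 · 1.01779e+07 / (1.26871e+10 − 1.01779e+07)| s ≈ 1.019e+07 s = 117.9 days.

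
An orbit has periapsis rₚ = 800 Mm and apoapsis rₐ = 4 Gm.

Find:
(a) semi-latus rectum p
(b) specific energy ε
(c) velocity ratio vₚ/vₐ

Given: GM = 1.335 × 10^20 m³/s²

Convert to SI: rₚ = 800 Mm = 8e+08 m; rₐ = 4 Gm = 4e+09 m.
(a) From a = (rₚ + rₐ)/2 = 2.4e+09 m and e = (rₐ − rₚ)/(rₐ + rₚ) = 0.666667, p = a(1 − e²) = 2.4e+09 · (1 − (0.666667)²) ≈ 1.333e+09 m
(b) With a = (rₚ + rₐ)/2 = 2.4e+09 m, ε = −GM/(2a) = −1.335e+20/(2 · 2.4e+09) J/kg ≈ -2.781e+10 J/kg
(c) Conservation of angular momentum (rₚvₚ = rₐvₐ) gives vₚ/vₐ = rₐ/rₚ = 4e+09/8e+08 ≈ 5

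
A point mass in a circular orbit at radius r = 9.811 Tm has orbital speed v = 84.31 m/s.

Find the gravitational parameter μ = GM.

Convert to SI: r = 9.811 Tm = 9.811e+12 m.
For a circular orbit v² = GM/r, so GM = v² · r.
GM = (84.31)² · 9.811e+12 m³/s² ≈ 6.974e+16 m³/s² = 6.974 × 10^16 m³/s².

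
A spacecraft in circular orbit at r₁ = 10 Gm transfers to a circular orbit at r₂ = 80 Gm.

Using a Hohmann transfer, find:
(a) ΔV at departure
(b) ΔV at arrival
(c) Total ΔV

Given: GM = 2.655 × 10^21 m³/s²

Convert to SI: r₁ = 10 Gm = 1e+10 m; r₂ = 80 Gm = 8e+10 m.
Transfer semi-major axis: a_t = (r₁ + r₂)/2 = (1e+10 + 8e+10)/2 = 4.5e+10 m.
Circular speeds: v₁ = √(GM/r₁) = 515267 m/s, v₂ = √(GM/r₂) = 182174 m/s.
Transfer speeds (vis-viva v² = GM(2/r − 1/a_t)): v₁ᵗ = 687023 m/s, v₂ᵗ = 85877.8 m/s.
(a) ΔV₁ = |v₁ᵗ − v₁| ≈ 1.718e+05 m/s = 171.8 km/s.
(b) ΔV₂ = |v₂ − v₂ᵗ| ≈ 9.63e+04 m/s = 96.3 km/s.
(c) ΔV_total = ΔV₁ + ΔV₂ ≈ 2.681e+05 m/s = 268.1 km/s.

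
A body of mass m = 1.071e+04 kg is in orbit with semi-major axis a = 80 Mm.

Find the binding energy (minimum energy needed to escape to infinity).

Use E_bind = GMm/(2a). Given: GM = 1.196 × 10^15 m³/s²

Convert to SI: a = 80 Mm = 8e+07 m.
Total orbital energy is E = −GMm/(2a); binding energy is E_bind = −E = GMm/(2a).
E_bind = 1.196e+15 · 1.071e+04 / (2 · 8e+07) J ≈ 8.006e+10 J = 80.06 GJ.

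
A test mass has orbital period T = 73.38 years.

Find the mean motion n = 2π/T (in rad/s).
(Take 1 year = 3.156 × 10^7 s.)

Convert to SI: T = 73.38 years = 2.31587e+09 s.
n = 2π / T.
n = 2π / 2.31587e+09 s ≈ 2.713e-09 rad/s.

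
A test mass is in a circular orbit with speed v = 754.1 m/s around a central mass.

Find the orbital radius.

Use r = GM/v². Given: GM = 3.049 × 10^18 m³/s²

For a circular orbit, v² = GM / r, so r = GM / v².
r = 3.049e+18 / (754.1)² m ≈ 5.362e+12 m = 5.362 × 10^12 m.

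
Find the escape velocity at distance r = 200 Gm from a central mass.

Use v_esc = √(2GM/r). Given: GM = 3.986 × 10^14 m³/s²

Convert to SI: r = 200 Gm = 2e+11 m.
Escape velocity comes from setting total energy to zero: ½v² − GM/r = 0 ⇒ v_esc = √(2GM / r).
v_esc = √(2 · 3.986e+14 / 2e+11) m/s ≈ 63.13 m/s = 63.13 m/s.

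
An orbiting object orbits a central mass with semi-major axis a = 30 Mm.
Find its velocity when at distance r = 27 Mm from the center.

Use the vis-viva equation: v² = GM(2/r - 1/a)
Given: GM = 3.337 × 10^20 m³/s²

Convert to SI: a = 30 Mm = 3e+07 m; r = 27 Mm = 2.7e+07 m.
Vis-viva: v = √(GM · (2/r − 1/a)).
2/r − 1/a = 2/2.7e+07 − 1/3e+07 = 4.07407e-08 m⁻¹.
v = √(3.337e+20 · 4.07407e-08) m/s ≈ 3.687e+06 m/s = 3687 km/s.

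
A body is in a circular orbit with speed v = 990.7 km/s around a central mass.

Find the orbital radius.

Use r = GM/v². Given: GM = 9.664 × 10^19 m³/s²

Convert to SI: v = 990.7 km/s = 990700 m/s.
For a circular orbit, v² = GM / r, so r = GM / v².
r = 9.664e+19 / (990700)² m ≈ 9.846e+07 m = 98.46 Mm.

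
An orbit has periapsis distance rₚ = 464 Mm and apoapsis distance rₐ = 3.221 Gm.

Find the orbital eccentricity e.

Convert to SI: rₚ = 464 Mm = 4.64e+08 m; rₐ = 3.221 Gm = 3.221e+09 m.
e = (rₐ − rₚ) / (rₐ + rₚ).
e = (3.221e+09 − 4.64e+08) / (3.221e+09 + 4.64e+08) = 2.757e+09 / 3.685e+09 ≈ 0.7482.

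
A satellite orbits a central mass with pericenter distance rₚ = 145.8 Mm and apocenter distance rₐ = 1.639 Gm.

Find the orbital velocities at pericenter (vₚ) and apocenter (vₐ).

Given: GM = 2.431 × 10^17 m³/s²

Convert to SI: rₚ = 145.8 Mm = 1.458e+08 m; rₐ = 1.639 Gm = 1.639e+09 m.
Use the vis-viva equation v² = GM(2/r − 1/a) with a = (rₚ + rₐ)/2 = (1.458e+08 + 1.639e+09)/2 = 8.924e+08 m.
vₚ = √(GM · (2/rₚ − 1/a)) = √(2.431e+17 · (2/1.458e+08 − 1/8.924e+08)) m/s ≈ 5.534e+04 m/s = 55.34 km/s.
vₐ = √(GM · (2/rₐ − 1/a)) = √(2.431e+17 · (2/1.639e+09 − 1/8.924e+08)) m/s ≈ 4923 m/s = 4.923 km/s.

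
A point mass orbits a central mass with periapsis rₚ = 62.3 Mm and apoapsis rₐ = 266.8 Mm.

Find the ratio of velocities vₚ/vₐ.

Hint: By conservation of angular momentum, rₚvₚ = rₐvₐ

Convert to SI: rₚ = 62.3 Mm = 6.23e+07 m; rₐ = 266.8 Mm = 2.668e+08 m.
Conservation of angular momentum gives rₚvₚ = rₐvₐ, so vₚ/vₐ = rₐ/rₚ.
vₚ/vₐ = 2.668e+08 / 6.23e+07 ≈ 4.283.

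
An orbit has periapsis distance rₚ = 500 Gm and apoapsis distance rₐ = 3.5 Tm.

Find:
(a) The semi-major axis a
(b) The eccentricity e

Convert to SI: rₚ = 500 Gm = 5e+11 m; rₐ = 3.5 Tm = 3.5e+12 m.
(a) a = (rₚ + rₐ) / 2 = (5e+11 + 3.5e+12) / 2 ≈ 2e+12 m = 2 Tm.
(b) e = (rₐ − rₚ) / (rₐ + rₚ) = (3.5e+12 − 5e+11) / (3.5e+12 + 5e+11) ≈ 0.75.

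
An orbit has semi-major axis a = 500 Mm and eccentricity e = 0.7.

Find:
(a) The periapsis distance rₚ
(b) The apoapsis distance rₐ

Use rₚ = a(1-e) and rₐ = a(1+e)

Convert to SI: a = 500 Mm = 5e+08 m.
(a) rₚ = a(1 − e) = 5e+08 · (1 − 0.7) = 5e+08 · 0.3 ≈ 1.5e+08 m = 150 Mm.
(b) rₐ = a(1 + e) = 5e+08 · (1 + 0.7) = 5e+08 · 1.7 ≈ 8.5e+08 m = 850 Mm.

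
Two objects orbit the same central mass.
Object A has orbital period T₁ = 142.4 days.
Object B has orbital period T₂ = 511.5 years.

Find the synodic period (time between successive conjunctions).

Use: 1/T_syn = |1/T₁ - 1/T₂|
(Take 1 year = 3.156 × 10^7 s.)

Convert to SI: T₁ = 142.4 days = 1.23034e+07 s; T₂ = 511.5 years = 1.61429e+10 s.
T_syn = |T₁ · T₂ / (T₁ − T₂)|.
T_syn = |1.23034e+07 · 1.61429e+10 / (1.23034e+07 − 1.61429e+10)| s ≈ 1.231e+07 s = 142.5 days.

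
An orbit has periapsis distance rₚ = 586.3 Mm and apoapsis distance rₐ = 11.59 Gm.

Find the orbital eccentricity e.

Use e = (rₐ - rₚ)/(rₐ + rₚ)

Convert to SI: rₚ = 586.3 Mm = 5.863e+08 m; rₐ = 11.59 Gm = 1.159e+10 m.
e = (rₐ − rₚ) / (rₐ + rₚ).
e = (1.159e+10 − 5.863e+08) / (1.159e+10 + 5.863e+08) = 1.10037e+10 / 1.21763e+10 ≈ 0.9037.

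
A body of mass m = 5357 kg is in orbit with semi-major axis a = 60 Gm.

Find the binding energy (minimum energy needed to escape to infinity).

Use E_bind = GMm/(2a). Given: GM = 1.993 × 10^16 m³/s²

Convert to SI: a = 60 Gm = 6e+10 m.
Total orbital energy is E = −GMm/(2a); binding energy is E_bind = −E = GMm/(2a).
E_bind = 1.993e+16 · 5357 / (2 · 6e+10) J ≈ 8.897e+08 J = 889.7 MJ.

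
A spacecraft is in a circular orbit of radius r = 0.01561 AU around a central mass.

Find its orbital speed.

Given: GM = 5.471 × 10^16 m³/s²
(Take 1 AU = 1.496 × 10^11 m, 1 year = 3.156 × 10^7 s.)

Convert to SI: r = 0.01561 AU = 2.33526e+09 m.
For a circular orbit, gravity supplies the centripetal force, so v = √(GM / r).
v = √(5.471e+16 / 2.33526e+09) m/s ≈ 4840 m/s = 1.021 AU/year.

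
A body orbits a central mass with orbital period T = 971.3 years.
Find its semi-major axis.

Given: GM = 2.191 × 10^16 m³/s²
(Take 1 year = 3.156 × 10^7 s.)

Convert to SI: T = 971.3 years = 3.06542e+10 s.
Invert Kepler's third law: a = (GM · T² / (4π²))^(1/3).
Substituting T = 3.06542e+10 s and GM = 2.191e+16 m³/s²:
a = (2.191e+16 · (3.06542e+10)² / (4π²))^(1/3) m
a ≈ 8.049e+11 m = 804.9 Gm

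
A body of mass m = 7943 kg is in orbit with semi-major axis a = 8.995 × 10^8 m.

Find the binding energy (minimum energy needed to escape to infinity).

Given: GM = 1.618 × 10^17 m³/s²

Total orbital energy is E = −GMm/(2a); binding energy is E_bind = −E = GMm/(2a).
E_bind = 1.618e+17 · 7943 / (2 · 8.995e+08) J ≈ 7.144e+11 J = 714.4 GJ.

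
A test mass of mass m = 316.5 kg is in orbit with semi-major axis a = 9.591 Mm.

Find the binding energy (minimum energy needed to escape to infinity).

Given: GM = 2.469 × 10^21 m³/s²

Convert to SI: a = 9.591 Mm = 9.591e+06 m.
Total orbital energy is E = −GMm/(2a); binding energy is E_bind = −E = GMm/(2a).
E_bind = 2.469e+21 · 316.5 / (2 · 9.591e+06) J ≈ 4.074e+16 J = 40.74 PJ.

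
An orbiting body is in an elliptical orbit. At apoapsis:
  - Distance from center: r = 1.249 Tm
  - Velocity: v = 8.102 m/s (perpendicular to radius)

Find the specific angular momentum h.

Convert to SI: r = 1.249 Tm = 1.249e+12 m.
With v perpendicular to r, h = r · v.
h = 1.249e+12 · 8.102 m²/s ≈ 1.012e+13 m²/s.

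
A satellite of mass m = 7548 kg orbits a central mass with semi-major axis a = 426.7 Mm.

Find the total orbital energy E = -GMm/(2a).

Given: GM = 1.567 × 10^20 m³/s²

Convert to SI: a = 426.7 Mm = 4.267e+08 m.
E = −GMm / (2a).
E = −1.567e+20 · 7548 / (2 · 4.267e+08) J ≈ -1.386e+15 J = -1.386 PJ.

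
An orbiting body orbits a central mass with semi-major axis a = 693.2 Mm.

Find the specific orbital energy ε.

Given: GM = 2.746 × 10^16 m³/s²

Convert to SI: a = 693.2 Mm = 6.932e+08 m.
ε = −GM / (2a).
ε = −2.746e+16 / (2 · 6.932e+08) J/kg ≈ -1.981e+07 J/kg = -19.81 MJ/kg.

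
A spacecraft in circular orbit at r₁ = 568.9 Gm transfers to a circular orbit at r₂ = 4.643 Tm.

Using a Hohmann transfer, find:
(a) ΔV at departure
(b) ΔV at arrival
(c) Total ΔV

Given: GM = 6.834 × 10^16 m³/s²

Convert to SI: r₁ = 568.9 Gm = 5.689e+11 m; r₂ = 4.643 Tm = 4.643e+12 m.
Transfer semi-major axis: a_t = (r₁ + r₂)/2 = (5.689e+11 + 4.643e+12)/2 = 2.60595e+12 m.
Circular speeds: v₁ = √(GM/r₁) = 346.593 m/s, v₂ = √(GM/r₂) = 121.322 m/s.
Transfer speeds (vis-viva v² = GM(2/r − 1/a_t)): v₁ᵗ = 462.632 m/s, v₂ᵗ = 56.6856 m/s.
(a) ΔV₁ = |v₁ᵗ − v₁| ≈ 116 m/s = 116 m/s.
(b) ΔV₂ = |v₂ − v₂ᵗ| ≈ 64.64 m/s = 64.64 m/s.
(c) ΔV_total = ΔV₁ + ΔV₂ ≈ 180.7 m/s = 180.7 m/s.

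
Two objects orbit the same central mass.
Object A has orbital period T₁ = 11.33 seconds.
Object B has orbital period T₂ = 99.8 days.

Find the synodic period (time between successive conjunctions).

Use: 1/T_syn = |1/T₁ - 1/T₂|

Convert to SI: T₂ = 99.8 days = 8.62272e+06 s.
T_syn = |T₁ · T₂ / (T₁ − T₂)|.
T_syn = |11.33 · 8.62272e+06 / (11.33 − 8.62272e+06)| s ≈ 11.33 s = 11.33 seconds.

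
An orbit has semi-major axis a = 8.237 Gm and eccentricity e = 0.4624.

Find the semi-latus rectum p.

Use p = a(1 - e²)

Convert to SI: a = 8.237 Gm = 8.237e+09 m.
p = a (1 − e²).
p = 8.237e+09 · (1 − (0.4624)²) = 8.237e+09 · 0.786186 ≈ 6.476e+09 m = 6.476 Gm.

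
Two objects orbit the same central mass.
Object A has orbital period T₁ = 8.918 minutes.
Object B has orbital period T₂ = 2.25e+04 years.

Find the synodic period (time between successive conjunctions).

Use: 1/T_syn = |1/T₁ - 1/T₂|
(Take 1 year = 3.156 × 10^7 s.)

Convert to SI: T₁ = 8.918 minutes = 535.08 s; T₂ = 2.25e+04 years = 7.101e+11 s.
T_syn = |T₁ · T₂ / (T₁ − T₂)|.
T_syn = |535.08 · 7.101e+11 / (535.08 − 7.101e+11)| s ≈ 535.1 s = 8.918 minutes.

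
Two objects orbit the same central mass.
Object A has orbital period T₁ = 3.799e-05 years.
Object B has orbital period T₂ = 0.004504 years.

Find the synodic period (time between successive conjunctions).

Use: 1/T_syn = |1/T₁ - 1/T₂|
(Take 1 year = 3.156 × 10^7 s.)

Convert to SI: T₁ = 3.799e-05 years = 1198.96 s; T₂ = 0.004504 years = 142146 s.
T_syn = |T₁ · T₂ / (T₁ − T₂)|.
T_syn = |1198.96 · 142146 / (1198.96 − 142146)| s ≈ 1209 s = 3.831e-05 years.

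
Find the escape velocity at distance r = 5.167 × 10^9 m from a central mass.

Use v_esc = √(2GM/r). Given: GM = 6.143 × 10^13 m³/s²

Escape velocity comes from setting total energy to zero: ½v² − GM/r = 0 ⇒ v_esc = √(2GM / r).
v_esc = √(2 · 6.143e+13 / 5.167e+09) m/s ≈ 154.2 m/s = 154.2 m/s.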